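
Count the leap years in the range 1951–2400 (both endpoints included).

Multiples of 4 in [1951,2400]: 113.
Of those, multiples of 100: 5 (not leap unless ÷400).
Multiples of 400: 2.
Leap years = 113 − 5 + 2 = 110.

110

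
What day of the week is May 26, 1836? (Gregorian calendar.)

Thursday

January 1, 1836 is a Friday.
Jan 1, 1836 → Feb 1, 1836: 31 days (January has 31).
Feb 1, 1836 → Mar 1, 1836: 29 days (February has 29).
Mar 1, 1836 → Apr 1, 1836: 31 days (March has 31).
Apr 1, 1836 → May 1, 1836: 30 days (April has 30).
May 1, 1836 → May 26, 1836: 25 days.
Total: 146 days.
146 mod 7 = 6, so Friday + 6 = Thursday.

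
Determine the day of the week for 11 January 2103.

January 1, 2103 is a Monday.
Jan 1, 2103 → Jan 11, 2103: 10 days.
Total: 10 days.
10 mod 7 = 3, so Monday + 3 = Thursday.

Thursday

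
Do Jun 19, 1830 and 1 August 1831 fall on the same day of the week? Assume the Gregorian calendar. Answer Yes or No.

No

From Jun 19, 1830 to Aug 1, 1831 is 408 days.
408 mod 7 = 2, so they are different weekdays.
(Jun 19, 1830 is a Saturday; Aug 1, 1831 is a Monday.)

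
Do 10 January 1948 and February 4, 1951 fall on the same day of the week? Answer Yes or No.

No

From Jan 10, 1948 to Feb 4, 1951 is 1121 days.
1121 mod 7 = 1, so they are different weekdays.
(Jan 10, 1948 is a Saturday; Feb 4, 1951 is a Sunday.)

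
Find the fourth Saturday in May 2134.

May 1, 2134 is a Saturday.
The first Saturday is therefore May 1 (same day).
The fourth Saturday is 1 + 3×7 = May 22.

May 22, 2134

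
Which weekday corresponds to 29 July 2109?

Doomsday rule: the anchor day for the 2100s is Sunday. For year 09: 9÷12 = 0 r 9, and 9÷4 = 2, so 0+9+2 = 11.
Sunday + 11 ≡ Thursday — that's 2109's doomsday.
In July the doomsday date is Jul 11.
Jul 29 is 18 days after Jul 11; 18 mod 7 = 4, so Thursday + 4 = Monday.

Monday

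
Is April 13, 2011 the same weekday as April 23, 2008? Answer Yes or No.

From Apr 23, 2008 to Apr 13, 2011 is 1085 days.
1085 mod 7 = 0, so they are the same weekday.
(Apr 23, 2008 is a Wednesday; Apr 13, 2011 is a Wednesday.)

Yes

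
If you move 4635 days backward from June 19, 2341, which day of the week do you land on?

Jun 19, 2341 is a Thursday.
4635 mod 7 = 1, so 4635 days before a Thursday is Thursday − 1 = Wednesday.

Wednesday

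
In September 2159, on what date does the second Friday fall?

September 1, 2159 is a Saturday.
The first Friday is therefore September 7 (6 days later).
The second Friday is 7 + 1×7 = September 14.

September 14, 2159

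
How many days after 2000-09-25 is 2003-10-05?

Sep 25, 2000 → Sep 25, 2001: 365 days.
Sep 25, 2001 → Sep 25, 2002: 365 days.
Sep 25, 2002 → Oct 25, 2002: 30 days (September has 30).
Oct 25, 2002 → Nov 25, 2002: 31 days (October has 31).
Nov 25, 2002 → Dec 25, 2002: 30 days (November has 30).
Dec 25, 2002 → Jan 25, 2003: 31 days (December has 31).
Jan 25, 2003 → Feb 25, 2003: 31 days (January has 31).
Feb 25, 2003 → Mar 25, 2003: 28 days (February has 28).
Mar 25, 2003 → Apr 25, 2003: 31 days (March has 31).
Apr 25, 2003 → May 25, 2003: 30 days (April has 30).
May 25, 2003 → Jun 25, 2003: 31 days (May has 31).
Jun 25, 2003 → Jul 25, 2003: 30 days (June has 30).
Jul 25, 2003 → Aug 25, 2003: 31 days (July has 31).
Aug 25, 2003 → Sep 25, 2003: 31 days (August has 31).
Sep 25, 2003 → Oct 5, 2003: 10 days.
Total: 1105 days.

1105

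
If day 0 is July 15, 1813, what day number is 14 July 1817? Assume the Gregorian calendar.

Jul 15, 1813 → Jul 15, 1814: 365 days.
Jul 15, 1814 → Jul 15, 1815: 365 days.
Jul 15, 1815 → Jul 15, 1816: 366 days (Feb 29, 1816 is in that span).
Jul 15, 1816 → Aug 15, 1816: 31 days (July has 31).
Aug 15, 1816 → Sep 15, 1816: 31 days (August has 31).
Sep 15, 1816 → Oct 15, 1816: 30 days (September has 30).
Oct 15, 1816 → Nov 15, 1816: 31 days (October has 31).
Nov 15, 1816 → Dec 15, 1816: 30 days (November has 30).
Dec 15, 1816 → Jan 15, 1817: 31 days (December has 31).
Jan 15, 1817 → Feb 15, 1817: 31 days (January has 31).
Feb 15, 1817 → Mar 15, 1817: 28 days (February has 28).
Mar 15, 1817 → Apr 15, 1817: 31 days (March has 31).
Apr 15, 1817 → May 15, 1817: 30 days (April has 30).
May 15, 1817 → Jun 15, 1817: 31 days (May has 31).
Jun 15, 1817 → Jul 14, 1817: 29 days.
Total: 1460 days.

1460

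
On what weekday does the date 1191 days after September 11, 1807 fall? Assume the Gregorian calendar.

Saturday

Sep 11, 1807 is a Friday.
1191 mod 7 = 1, so 1191 days after a Friday is Friday + 1 = Saturday.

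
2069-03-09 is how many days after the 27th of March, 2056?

4730

Mar 27, 2056 → Mar 27, 2057: 365 days.
Mar 27, 2057 → Mar 27, 2058: 365 days.
Mar 27, 2058 → Mar 27, 2059: 365 days.
Mar 27, 2059 → Mar 27, 2060: 366 days (Feb 29, 2060 is in that span).
Mar 27, 2060 → Mar 27, 2061: 365 days.
Mar 27, 2061 → Mar 27, 2062: 365 days.
Mar 27, 2062 → Mar 27, 2063: 365 days.
Mar 27, 2063 → Mar 27, 2064: 366 days (Feb 29, 2064 is in that span).
Mar 27, 2064 → Mar 27, 2065: 365 days.
Mar 27, 2065 → Mar 27, 2066: 365 days.
Mar 27, 2066 → Mar 27, 2067: 365 days.
Mar 27, 2067 → Mar 27, 2068: 366 days (Feb 29, 2068 is in that span).
Mar 27, 2068 → Apr 27, 2068: 31 days (March has 31).
Apr 27, 2068 → May 27, 2068: 30 days (April has 30).
May 27, 2068 → Jun 27, 2068: 31 days (May has 31).
Jun 27, 2068 → Jul 27, 2068: 30 days (June has 30).
Jul 27, 2068 → Aug 27, 2068: 31 days (July has 31).
Aug 27, 2068 → Sep 27, 2068: 31 days (August has 31).
Sep 27, 2068 → Oct 27, 2068: 30 days (September has 30).
Oct 27, 2068 → Nov 27, 2068: 31 days (October has 31).
Nov 27, 2068 → Dec 27, 2068: 30 days (November has 30).
Dec 27, 2068 → Jan 27, 2069: 31 days (December has 31).
Jan 27, 2069 → Feb 27, 2069: 31 days (January has 31).
Feb 27, 2069 → Mar 9, 2069: 10 days.
Total: 4730 days.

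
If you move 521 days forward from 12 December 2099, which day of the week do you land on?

Tuesday

First find the weekday of Dec 12, 2099. Doomsday rule: the anchor day for the 2000s is Tuesday. For year 99: 99÷12 = 8 r 3, and 3÷4 = 0, so 8+3+0 = 11.
Tuesday + 11 ≡ Saturday — that's 2099's doomsday.
In December the doomsday date is Dec 12.
Dec 12 is the doomsday itself: Saturday.
521 mod 7 = 3, so 521 days after a Saturday is Saturday + 3 = Tuesday.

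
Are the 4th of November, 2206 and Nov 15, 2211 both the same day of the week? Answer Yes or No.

No

From Nov 4, 2206 to Nov 15, 2211 is 1837 days.
1837 mod 7 = 3, so they are different weekdays.
(Nov 4, 2206 is a Tuesday; Nov 15, 2211 is a Friday.)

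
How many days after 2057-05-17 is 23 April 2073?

May 17, 2057 → May 17, 2058: 365 days.
May 17, 2058 → May 17, 2059: 365 days.
May 17, 2059 → May 17, 2060: 366 days (Feb 29, 2060 is in that span).
May 17, 2060 → May 17, 2061: 365 days.
May 17, 2061 → May 17, 2062: 365 days.
May 17, 2062 → May 17, 2063: 365 days.
May 17, 2063 → May 17, 2064: 366 days (Feb 29, 2064 is in that span).
May 17, 2064 → May 17, 2065: 365 days.
May 17, 2065 → May 17, 2066: 365 days.
May 17, 2066 → May 17, 2067: 365 days.
May 17, 2067 → May 17, 2068: 366 days (Feb 29, 2068 is in that span).
May 17, 2068 → May 17, 2069: 365 days.
May 17, 2069 → May 17, 2070: 365 days.
May 17, 2070 → May 17, 2071: 365 days.
May 17, 2071 → May 17, 2072: 366 days (Feb 29, 2072 is in that span).
May 17, 2072 → Jun 17, 2072: 31 days (May has 31).
Jun 17, 2072 → Jul 17, 2072: 30 days (June has 30).
Jul 17, 2072 → Aug 17, 2072: 31 days (July has 31).
Aug 17, 2072 → Sep 17, 2072: 31 days (August has 31).
Sep 17, 2072 → Oct 17, 2072: 30 days (September has 30).
Oct 17, 2072 → Nov 17, 2072: 31 days (October has 31).
Nov 17, 2072 → Dec 17, 2072: 30 days (November has 30).
Dec 17, 2072 → Jan 17, 2073: 31 days (December has 31).
Jan 17, 2073 → Feb 17, 2073: 31 days (January has 31).
Feb 17, 2073 → Mar 17, 2073: 28 days (February has 28).
Mar 17, 2073 → Apr 17, 2073: 31 days (March has 31).
Apr 17, 2073 → Apr 23, 2073: 6 days.
Total: 5820 days.

5820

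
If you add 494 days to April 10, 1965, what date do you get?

+365 (one year) → Apr 10, 1966 (129 left).
Apr has 30 days: +21 → May 1, 1966 (108 left).
May has 31 days: +31 → Jun 1, 1966 (77 left).
Jun has 30 days: +30 → Jul 1, 1966 (47 left).
Jul has 31 days: +31 → Aug 1, 1966 (16 left).
+16 → Aug 17, 1966.

August 17, 1966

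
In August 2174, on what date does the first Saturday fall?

August 6, 2174

August 1, 2174 is a Monday.
The first Saturday is therefore August 6 (5 days later).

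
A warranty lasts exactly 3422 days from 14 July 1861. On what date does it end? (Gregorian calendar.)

+365 (one year) → Jul 14, 1862 (3057 left).
+365 (one year) → Jul 14, 1863 (2692 left).
+366 (one year; includes Feb 29, 1864) → Jul 14, 1864 (2326 left).
+365 (one year) → Jul 14, 1865 (1961 left).
+365 (one year) → Jul 14, 1866 (1596 left).
+365 (one year) → Jul 14, 1867 (1231 left).
+366 (one year; includes Feb 29, 1868) → Jul 14, 1868 (865 left).
+365 (one year) → Jul 14, 1869 (500 left).
+365 (one year) → Jul 14, 1870 (135 left).
Jul has 31 days: +18 → Aug 1, 1870 (117 left).
Aug has 31 days: +31 → Sep 1, 1870 (86 left).
Sep has 30 days: +30 → Oct 1, 1870 (56 left).
Oct has 31 days: +31 → Nov 1, 1870 (25 left).
+25 → Nov 26, 1870.

November 26, 1870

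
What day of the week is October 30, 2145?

Doomsday rule: the anchor day for the 2100s is Sunday. For year 45: 45÷12 = 3 r 9, and 9÷4 = 2, so 3+9+2 = 14.
Sunday + 14 ≡ Sunday — that's 2145's doomsday.
In October the doomsday date is Oct 10.
Oct 30 is 20 days after Oct 10; 20 mod 7 = 6, so Sunday + 6 = Saturday.

Saturday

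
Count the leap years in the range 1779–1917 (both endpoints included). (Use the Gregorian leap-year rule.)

33

Multiples of 4 in [1779,1917]: 35.
Of those, multiples of 100: 2 (not leap unless ÷400).
Multiples of 400: 0.
Leap years = 35 − 2 + 0 = 33.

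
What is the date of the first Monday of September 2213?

September 1, 2213 is a Wednesday.
The first Monday is therefore September 6 (5 days later).

September 6, 2213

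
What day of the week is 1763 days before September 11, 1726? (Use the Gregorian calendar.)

Thursday

Sep 11, 1726 is a Wednesday.
1763 mod 7 = 6, so 1763 days before a Wednesday is Wednesday − 6 = Thursday.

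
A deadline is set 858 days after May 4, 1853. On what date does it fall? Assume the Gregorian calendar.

September 9, 1855

+365 (one year) → May 4, 1854 (493 left).
+365 (one year) → May 4, 1855 (128 left).
May has 31 days: +28 → Jun 1, 1855 (100 left).
Jun has 30 days: +30 → Jul 1, 1855 (70 left).
Jul has 31 days: +31 → Aug 1, 1855 (39 left).
Aug has 31 days: +31 → Sep 1, 1855 (8 left).
+8 → Sep 9, 1855.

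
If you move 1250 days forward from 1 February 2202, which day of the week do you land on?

Friday

Feb 1, 2202 is a Monday.
1250 mod 7 = 4, so 1250 days after a Monday is Monday + 4 = Friday.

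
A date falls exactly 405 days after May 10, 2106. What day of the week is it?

First find the weekday of May 10, 2106. Doomsday rule: the anchor day for the 2100s is Sunday. For year 06: 6÷12 = 0 r 6, and 6÷4 = 1, so 0+6+1 = 7.
Sunday + 7 ≡ Sunday — that's 2106's doomsday.
In May the doomsday date is May 9.
May 10 is 1 day after May 9; 1 mod 7 = 1, so Sunday + 1 = Monday.
405 mod 7 = 6, so 405 days after a Monday is Monday + 6 = Sunday.

Sunday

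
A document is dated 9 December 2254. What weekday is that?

Saturday

Doomsday rule: the anchor day for the 2200s is Friday. For year 54: 54÷12 = 4 r 6, and 6÷4 = 1, so 4+6+1 = 11.
Friday + 11 ≡ Tuesday — that's 2254's doomsday.
In December the doomsday date is Dec 12.
Dec 9 is 3 days before Dec 12; 3 mod 7 = 3, so Tuesday − 3 = Saturday.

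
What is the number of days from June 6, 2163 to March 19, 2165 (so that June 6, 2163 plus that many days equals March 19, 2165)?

652

Jun 6, 2163 → Jun 6, 2164: 366 days (Feb 29, 2164 is in that span).
Jun 6, 2164 → Jul 6, 2164: 30 days (June has 30).
Jul 6, 2164 → Aug 6, 2164: 31 days (July has 31).
Aug 6, 2164 → Sep 6, 2164: 31 days (August has 31).
Sep 6, 2164 → Oct 6, 2164: 30 days (September has 30).
Oct 6, 2164 → Nov 6, 2164: 31 days (October has 31).
Nov 6, 2164 → Dec 6, 2164: 30 days (November has 30).
Dec 6, 2164 → Jan 6, 2165: 31 days (December has 31).
Jan 6, 2165 → Feb 6, 2165: 31 days (January has 31).
Feb 6, 2165 → Mar 6, 2165: 28 days (February has 28).
Mar 6, 2165 → Mar 19, 2165: 13 days.
Total: 652 days.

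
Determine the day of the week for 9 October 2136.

Tuesday

Doomsday rule: the anchor day for the 2100s is Sunday. For year 36: 36÷12 = 3 r 0, and 0÷4 = 0, so 3+0+0 = 3.
Sunday + 3 ≡ Wednesday — that's 2136's doomsday.
In October the doomsday date is Oct 10.
Oct 9 is 1 day before Oct 10; 1 mod 7 = 1, so Wednesday − 1 = Tuesday.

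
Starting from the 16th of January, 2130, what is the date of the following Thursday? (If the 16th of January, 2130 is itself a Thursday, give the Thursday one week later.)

Jan 16, 2130 is a Monday.
From Monday to the next Thursday is 3 days.
Jan 16, 2130 + 3 = Jan 19, 2130.

January 19, 2130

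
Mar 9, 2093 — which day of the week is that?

January 1, 2093 is a Thursday.
Jan 1, 2093 → Feb 1, 2093: 31 days (January has 31).
Feb 1, 2093 → Mar 1, 2093: 28 days (February has 28).
Mar 1, 2093 → Mar 9, 2093: 8 days.
Total: 67 days.
67 mod 7 = 4, so Thursday + 4 = Monday.

Monday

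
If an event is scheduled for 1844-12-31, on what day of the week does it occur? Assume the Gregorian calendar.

January 1, 1844 is a Monday.
Jan 1, 1844 → Feb 1, 1844: 31 days (January has 31).
Feb 1, 1844 → Mar 1, 1844: 29 days (February has 29).
Mar 1, 1844 → Apr 1, 1844: 31 days (March has 31).
Apr 1, 1844 → May 1, 1844: 30 days (April has 30).
May 1, 1844 → Jun 1, 1844: 31 days (May has 31).
Jun 1, 1844 → Jul 1, 1844: 30 days (June has 30).
Jul 1, 1844 → Aug 1, 1844: 31 days (July has 31).
Aug 1, 1844 → Sep 1, 1844: 31 days (August has 31).
Sep 1, 1844 → Oct 1, 1844: 30 days (September has 30).
Oct 1, 1844 → Nov 1, 1844: 31 days (October has 31).
Nov 1, 1844 → Dec 1, 1844: 30 days (November has 30).
Dec 1, 1844 → Dec 31, 1844: 30 days.
Total: 365 days.
365 mod 7 = 1, so Monday + 1 = Tuesday.

Tuesday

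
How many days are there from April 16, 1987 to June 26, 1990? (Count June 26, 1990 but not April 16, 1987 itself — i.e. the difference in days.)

Apr 16, 1987 → Apr 16, 1988: 366 days (Feb 29, 1988 is in that span).
Apr 16, 1988 → Apr 16, 1989: 365 days.
Apr 16, 1989 → Apr 16, 1990: 365 days.
Apr 16, 1990 → May 16, 1990: 30 days (April has 30).
May 16, 1990 → Jun 16, 1990: 31 days (May has 31).
Jun 16, 1990 → Jun 26, 1990: 10 days.
Total: 1167 days.

1167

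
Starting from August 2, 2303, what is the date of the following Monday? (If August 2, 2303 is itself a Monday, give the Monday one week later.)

August 3, 2303

Aug 2, 2303 is a Sunday.
From Sunday to the next Monday is 1 day.
Aug 2, 2303 + 1 = Aug 3, 2303.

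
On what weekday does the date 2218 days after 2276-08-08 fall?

Monday

First find the weekday of Aug 8, 2276. Doomsday rule: the anchor day for the 2200s is Friday. For year 76: 76÷12 = 6 r 4, and 4÷4 = 1, so 6+4+1 = 11.
Friday + 11 ≡ Tuesday — that's 2276's doomsday.
In August the doomsday date is Aug 8.
Aug 8 is the doomsday itself: Tuesday.
2218 mod 7 = 6, so 2218 days after a Tuesday is Tuesday + 6 = Monday.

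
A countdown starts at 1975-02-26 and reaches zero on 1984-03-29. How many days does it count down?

Feb 26, 1975 → Feb 26, 1976: 365 days.
Feb 26, 1976 → Feb 26, 1977: 366 days (Feb 29, 1976 is in that span).
Feb 26, 1977 → Feb 26, 1978: 365 days.
Feb 26, 1978 → Feb 26, 1979: 365 days.
Feb 26, 1979 → Feb 26, 1980: 365 days.
Feb 26, 1980 → Feb 26, 1981: 366 days (Feb 29, 1980 is in that span).
Feb 26, 1981 → Feb 26, 1982: 365 days.
Feb 26, 1982 → Feb 26, 1983: 365 days.
Feb 26, 1983 → Mar 26, 1983: 28 days (February has 28).
Mar 26, 1983 → Apr 26, 1983: 31 days (March has 31).
Apr 26, 1983 → May 26, 1983: 30 days (April has 30).
May 26, 1983 → Jun 26, 1983: 31 days (May has 31).
Jun 26, 1983 → Jul 26, 1983: 30 days (June has 30).
Jul 26, 1983 → Aug 26, 1983: 31 days (July has 31).
Aug 26, 1983 → Sep 26, 1983: 31 days (August has 31).
Sep 26, 1983 → Oct 26, 1983: 30 days (September has 30).
Oct 26, 1983 → Nov 26, 1983: 31 days (October has 31).
Nov 26, 1983 → Dec 26, 1983: 30 days (November has 30).
Dec 26, 1983 → Jan 26, 1984: 31 days (December has 31).
Jan 26, 1984 → Feb 26, 1984: 31 days (January has 31).
Feb 26, 1984 → Mar 26, 1984: 29 days (February has 29).
Mar 26, 1984 → Mar 29, 1984: 3 days.
Total: 3319 days.

3319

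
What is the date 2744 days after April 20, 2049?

+365 (one year) → Apr 20, 2050 (2379 left).
+365 (one year) → Apr 20, 2051 (2014 left).
+366 (one year; includes Feb 29, 2052) → Apr 20, 2052 (1648 left).
+365 (one year) → Apr 20, 2053 (1283 left).
+365 (one year) → Apr 20, 2054 (918 left).
+365 (one year) → Apr 20, 2055 (553 left).
+366 (one year; includes Feb 29, 2056) → Apr 20, 2056 (187 left).
Apr has 30 days: +11 → May 1, 2056 (176 left).
May has 31 days: +31 → Jun 1, 2056 (145 left).
Jun has 30 days: +30 → Jul 1, 2056 (115 left).
Jul has 31 days: +31 → Aug 1, 2056 (84 left).
Aug has 31 days: +31 → Sep 1, 2056 (53 left).
Sep has 30 days: +30 → Oct 1, 2056 (23 left).
+23 → Oct 24, 2056.

October 24, 2056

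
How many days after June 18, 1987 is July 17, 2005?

6604

Jun 18, 1987 → Jun 18, 1988: 366 days (Feb 29, 1988 is in that span).
Jun 18, 1988 → Jun 18, 1989: 365 days.
Jun 18, 1989 → Jun 18, 1990: 365 days.
Jun 18, 1990 → Jun 18, 1991: 365 days.
Jun 18, 1991 → Jun 18, 1992: 366 days (Feb 29, 1992 is in that span).
Jun 18, 1992 → Jun 18, 1993: 365 days.
Jun 18, 1993 → Jun 18, 1994: 365 days.
Jun 18, 1994 → Jun 18, 1995: 365 days.
Jun 18, 1995 → Jun 18, 1996: 366 days (Feb 29, 1996 is in that span).
Jun 18, 1996 → Jun 18, 1997: 365 days.
Jun 18, 1997 → Jun 18, 1998: 365 days.
Jun 18, 1998 → Jun 18, 1999: 365 days.
Jun 18, 1999 → Jun 18, 2000: 366 days (Feb 29, 2000 is in that span).
Jun 18, 2000 → Jun 18, 2001: 365 days.
Jun 18, 2001 → Jun 18, 2002: 365 days.
Jun 18, 2002 → Jun 18, 2003: 365 days.
Jun 18, 2003 → Jun 18, 2004: 366 days (Feb 29, 2004 is in that span).
Jun 18, 2004 → Jul 18, 2004: 30 days (June has 30).
Jul 18, 2004 → Aug 18, 2004: 31 days (July has 31).
Aug 18, 2004 → Sep 18, 2004: 31 days (August has 31).
Sep 18, 2004 → Oct 18, 2004: 30 days (September has 30).
Oct 18, 2004 → Nov 18, 2004: 31 days (October has 31).
Nov 18, 2004 → Dec 18, 2004: 30 days (November has 30).
Dec 18, 2004 → Jan 18, 2005: 31 days (December has 31).
Jan 18, 2005 → Feb 18, 2005: 31 days (January has 31).
Feb 18, 2005 → Mar 18, 2005: 28 days (February has 28).
Mar 18, 2005 → Apr 18, 2005: 31 days (March has 31).
Apr 18, 2005 → May 18, 2005: 30 days (April has 30).
May 18, 2005 → Jun 18, 2005: 31 days (May has 31).
Jun 18, 2005 → Jul 17, 2005: 29 days.
Total: 6604 days.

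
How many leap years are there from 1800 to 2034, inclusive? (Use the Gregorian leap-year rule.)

57

Multiples of 4 in [1800,2034]: 59.
Of those, multiples of 100: 3 (not leap unless ÷400).
Multiples of 400: 1.
Leap years = 59 − 3 + 1 = 57.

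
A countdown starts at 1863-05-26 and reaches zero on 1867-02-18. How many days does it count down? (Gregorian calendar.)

May 26, 1863 → May 26, 1864: 366 days (Feb 29, 1864 is in that span).
May 26, 1864 → May 26, 1865: 365 days.
May 26, 1865 → May 26, 1866: 365 days.
May 26, 1866 → Jun 26, 1866: 31 days (May has 31).
Jun 26, 1866 → Jul 26, 1866: 30 days (June has 30).
Jul 26, 1866 → Aug 26, 1866: 31 days (July has 31).
Aug 26, 1866 → Sep 26, 1866: 31 days (August has 31).
Sep 26, 1866 → Oct 26, 1866: 30 days (September has 30).
Oct 26, 1866 → Nov 26, 1866: 31 days (October has 31).
Nov 26, 1866 → Dec 26, 1866: 30 days (November has 30).
Dec 26, 1866 → Jan 26, 1867: 31 days (December has 31).
Jan 26, 1867 → Feb 18, 1867: 23 days.
Total: 1364 days.

1364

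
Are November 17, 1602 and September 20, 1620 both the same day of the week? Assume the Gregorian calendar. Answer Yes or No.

Yes

From Nov 17, 1602 to Sep 20, 1620 is 6517 days.
6517 mod 7 = 0, so they are the same weekday.
(Nov 17, 1602 is a Sunday; Sep 20, 1620 is a Sunday.)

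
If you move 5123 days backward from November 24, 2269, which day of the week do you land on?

Thursday

Nov 24, 2269 is a Wednesday.
5123 mod 7 = 6, so 5123 days before a Wednesday is Wednesday − 6 = Thursday.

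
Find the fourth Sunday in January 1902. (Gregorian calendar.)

January 26, 1902

January 1, 1902 is a Wednesday.
The first Sunday is therefore January 5 (4 days later).
The fourth Sunday is 5 + 3×7 = January 26.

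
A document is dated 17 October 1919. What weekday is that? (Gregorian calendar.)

Doomsday rule: the anchor day for the 1900s is Wednesday. For year 19: 19÷12 = 1 r 7, and 7÷4 = 1, so 1+7+1 = 9.
Wednesday + 9 ≡ Friday — that's 1919's doomsday.
In October the doomsday date is Oct 10.
Oct 17 is 7 days after Oct 10; 7 mod 7 = 0, so Friday + 0 = Friday.

Friday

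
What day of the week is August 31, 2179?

Tuesday

Doomsday rule: the anchor day for the 2100s is Sunday. For year 79: 79÷12 = 6 r 7, and 7÷4 = 1, so 6+7+1 = 14.
Sunday + 14 ≡ Sunday — that's 2179's doomsday.
In August the doomsday date is Aug 8.
Aug 31 is 23 days after Aug 8; 23 mod 7 = 2, so Sunday + 2 = Tuesday.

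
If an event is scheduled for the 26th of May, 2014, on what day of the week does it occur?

Monday

Doomsday rule: the anchor day for the 2000s is Tuesday. For year 14: 14÷12 = 1 r 2, and 2÷4 = 0, so 1+2+0 = 3.
Tuesday + 3 ≡ Friday — that's 2014's doomsday.
In May the doomsday date is May 9.
May 26 is 17 days after May 9; 17 mod 7 = 3, so Friday + 3 = Monday.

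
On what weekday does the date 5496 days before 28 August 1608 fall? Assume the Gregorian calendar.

Aug 28, 1608 is a Thursday.
5496 mod 7 = 1, so 5496 days before a Thursday is Thursday − 1 = Wednesday.

Wednesday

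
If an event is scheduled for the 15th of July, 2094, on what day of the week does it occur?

January 1, 2094 is a Friday.
Jan 1, 2094 → Feb 1, 2094: 31 days (January has 31).
Feb 1, 2094 → Mar 1, 2094: 28 days (February has 28).
Mar 1, 2094 → Apr 1, 2094: 31 days (March has 31).
Apr 1, 2094 → May 1, 2094: 30 days (April has 30).
May 1, 2094 → Jun 1, 2094: 31 days (May has 31).
Jun 1, 2094 → Jul 1, 2094: 30 days (June has 30).
Jul 1, 2094 → Jul 15, 2094: 14 days.
Total: 195 days.
195 mod 7 = 6, so Friday + 6 = Thursday.

Thursday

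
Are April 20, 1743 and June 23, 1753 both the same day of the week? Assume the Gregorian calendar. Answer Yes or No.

Yes

From Apr 20, 1743 to Jun 23, 1753 is 3717 days.
3717 mod 7 = 0, so they are the same weekday.
(Apr 20, 1743 is a Saturday; Jun 23, 1753 is a Saturday.)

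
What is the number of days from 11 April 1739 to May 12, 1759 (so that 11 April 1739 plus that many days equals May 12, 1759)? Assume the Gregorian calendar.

Apr 11, 1739 → Apr 11, 1740: 366 days (Feb 29, 1740 is in that span).
Apr 11, 1740 → Apr 11, 1741: 365 days.
Apr 11, 1741 → Apr 11, 1742: 365 days.
Apr 11, 1742 → Apr 11, 1743: 365 days.
Apr 11, 1743 → Apr 11, 1744: 366 days (Feb 29, 1744 is in that span).
Apr 11, 1744 → Apr 11, 1745: 365 days.
Apr 11, 1745 → Apr 11, 1746: 365 days.
Apr 11, 1746 → Apr 11, 1747: 365 days.
Apr 11, 1747 → Apr 11, 1748: 366 days (Feb 29, 1748 is in that span).
Apr 11, 1748 → Apr 11, 1749: 365 days.
Apr 11, 1749 → Apr 11, 1750: 365 days.
Apr 11, 1750 → Apr 11, 1751: 365 days.
Apr 11, 1751 → Apr 11, 1752: 366 days (Feb 29, 1752 is in that span).
Apr 11, 1752 → Apr 11, 1753: 365 days.
Apr 11, 1753 → Apr 11, 1754: 365 days.
Apr 11, 1754 → Apr 11, 1755: 365 days.
Apr 11, 1755 → Apr 11, 1756: 366 days (Feb 29, 1756 is in that span).
Apr 11, 1756 → Apr 11, 1757: 365 days.
Apr 11, 1757 → Apr 11, 1758: 365 days.
Apr 11, 1758 → May 11, 1758: 30 days (April has 30).
May 11, 1758 → Jun 11, 1758: 31 days (May has 31).
Jun 11, 1758 → Jul 11, 1758: 30 days (June has 30).
Jul 11, 1758 → Aug 11, 1758: 31 days (July has 31).
Aug 11, 1758 → Sep 11, 1758: 31 days (August has 31).
Sep 11, 1758 → Oct 11, 1758: 30 days (September has 30).
Oct 11, 1758 → Nov 11, 1758: 31 days (October has 31).
Nov 11, 1758 → Dec 11, 1758: 30 days (November has 30).
Dec 11, 1758 → Jan 11, 1759: 31 days (December has 31).
Jan 11, 1759 → Feb 11, 1759: 31 days (January has 31).
Feb 11, 1759 → Mar 11, 1759: 28 days (February has 28).
Mar 11, 1759 → Apr 11, 1759: 31 days (March has 31).
Apr 11, 1759 → May 11, 1759: 30 days (April has 30).
May 11, 1759 → May 12, 1759: 1 days.
Total: 7336 days.

7336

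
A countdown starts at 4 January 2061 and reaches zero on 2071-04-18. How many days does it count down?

Jan 4, 2061 → Jan 4, 2062: 365 days.
Jan 4, 2062 → Jan 4, 2063: 365 days.
Jan 4, 2063 → Jan 4, 2064: 365 days.
Jan 4, 2064 → Jan 4, 2065: 366 days (Feb 29, 2064 is in that span).
Jan 4, 2065 → Jan 4, 2066: 365 days.
Jan 4, 2066 → Jan 4, 2067: 365 days.
Jan 4, 2067 → Jan 4, 2068: 365 days.
Jan 4, 2068 → Jan 4, 2069: 366 days (Feb 29, 2068 is in that span).
Jan 4, 2069 → Jan 4, 2070: 365 days.
Jan 4, 2070 → Jan 4, 2071: 365 days.
Jan 4, 2071 → Feb 4, 2071: 31 days (January has 31).
Feb 4, 2071 → Mar 4, 2071: 28 days (February has 28).
Mar 4, 2071 → Apr 4, 2071: 31 days (March has 31).
Apr 4, 2071 → Apr 18, 2071: 14 days.
Total: 3756 days.

3756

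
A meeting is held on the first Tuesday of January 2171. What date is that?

January 1, 2171

January 1, 2171 is a Tuesday.
The first Tuesday is therefore January 1 (same day).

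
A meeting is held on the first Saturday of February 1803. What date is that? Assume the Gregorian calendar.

February 1, 1803 is a Tuesday.
The first Saturday is therefore February 5 (4 days later).

February 5, 1803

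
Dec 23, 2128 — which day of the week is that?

Doomsday rule: the anchor day for the 2100s is Sunday. For year 28: 28÷12 = 2 r 4, and 4÷4 = 1, so 2+4+1 = 7.
Sunday + 7 ≡ Sunday — that's 2128's doomsday.
In December the doomsday date is Dec 12.
Dec 23 is 11 days after Dec 12; 11 mod 7 = 4, so Sunday + 4 = Thursday.

Thursday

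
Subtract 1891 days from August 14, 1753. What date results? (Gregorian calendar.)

June 10, 1748

−365 (one year) → Aug 14, 1752 (1526 left).
−366 (one year; includes Feb 29, 1752) → Aug 14, 1751 (1160 left).
−365 (one year) → Aug 14, 1750 (795 left).
−365 (one year) → Aug 14, 1749 (430 left).
−365 (one year) → Aug 14, 1748 (65 left).
−14 → Jul 31, 1748 (end of Jul, 31 days; 51 left).
−31 → Jun 30, 1748 (end of Jun, 30 days; 20 left).
−20 → Jun 10, 1748.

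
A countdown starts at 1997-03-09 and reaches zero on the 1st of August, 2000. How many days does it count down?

Mar 9, 1997 → Mar 9, 1998: 365 days.
Mar 9, 1998 → Mar 9, 1999: 365 days.
Mar 9, 1999 → Mar 9, 2000: 366 days (Feb 29, 2000 is in that span).
Mar 9, 2000 → Apr 9, 2000: 31 days (March has 31).
Apr 9, 2000 → May 9, 2000: 30 days (April has 30).
May 9, 2000 → Jun 9, 2000: 31 days (May has 31).
Jun 9, 2000 → Jul 9, 2000: 30 days (June has 30).
Jul 9, 2000 → Aug 1, 2000: 23 days.
Total: 1241 days.

1241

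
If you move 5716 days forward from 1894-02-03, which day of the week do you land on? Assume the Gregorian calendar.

Wednesday

Feb 3, 1894 is a Saturday.
5716 mod 7 = 4, so 5716 days after a Saturday is Saturday + 4 = Wednesday.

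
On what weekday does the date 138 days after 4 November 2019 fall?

Saturday

First find the weekday of Nov 4, 2019. Doomsday rule: the anchor day for the 2000s is Tuesday. For year 19: 19÷12 = 1 r 7, and 7÷4 = 1, so 1+7+1 = 9.
Tuesday + 9 ≡ Thursday — that's 2019's doomsday.
In November the doomsday date is Nov 7.
Nov 4 is 3 days before Nov 7; 3 mod 7 = 3, so Thursday − 3 = Monday.
138 mod 7 = 5, so 138 days after a Monday is Monday + 5 = Saturday.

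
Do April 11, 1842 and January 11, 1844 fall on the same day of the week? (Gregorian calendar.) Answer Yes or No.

No

From Apr 11, 1842 to Jan 11, 1844 is 640 days.
640 mod 7 = 3, so they are different weekdays.
(Apr 11, 1842 is a Monday; Jan 11, 1844 is a Thursday.)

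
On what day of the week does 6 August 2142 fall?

Doomsday rule: the anchor day for the 2100s is Sunday. For year 42: 42÷12 = 3 r 6, and 6÷4 = 1, so 3+6+1 = 10.
Sunday + 10 ≡ Wednesday — that's 2142's doomsday.
In August the doomsday date is Aug 8.
Aug 6 is 2 days before Aug 8; 2 mod 7 = 2, so Wednesday − 2 = Monday.

Monday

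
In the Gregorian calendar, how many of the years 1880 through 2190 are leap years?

Multiples of 4 in [1880,2190]: 78.
Of those, multiples of 100: 3 (not leap unless ÷400).
Multiples of 400: 1.
Leap years = 78 − 3 + 1 = 76.

76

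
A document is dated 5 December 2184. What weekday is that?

Sunday

Doomsday rule: the anchor day for the 2100s is Sunday. For year 84: 84÷12 = 7 r 0, and 0÷4 = 0, so 7+0+0 = 7.
Sunday + 7 ≡ Sunday — that's 2184's doomsday.
In December the doomsday date is Dec 12.
Dec 5 is 7 days before Dec 12; 7 mod 7 = 0, so Sunday − 0 = Sunday.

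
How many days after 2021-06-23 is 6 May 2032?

Jun 23, 2021 → Jun 23, 2022: 365 days.
Jun 23, 2022 → Jun 23, 2023: 365 days.
Jun 23, 2023 → Jun 23, 2024: 366 days (Feb 29, 2024 is in that span).
Jun 23, 2024 → Jun 23, 2025: 365 days.
Jun 23, 2025 → Jun 23, 2026: 365 days.
Jun 23, 2026 → Jun 23, 2027: 365 days.
Jun 23, 2027 → Jun 23, 2028: 366 days (Feb 29, 2028 is in that span).
Jun 23, 2028 → Jun 23, 2029: 365 days.
Jun 23, 2029 → Jun 23, 2030: 365 days.
Jun 23, 2030 → Jun 23, 2031: 365 days.
Jun 23, 2031 → Jul 23, 2031: 30 days (June has 30).
Jul 23, 2031 → Aug 23, 2031: 31 days (July has 31).
Aug 23, 2031 → Sep 23, 2031: 31 days (August has 31).
Sep 23, 2031 → Oct 23, 2031: 30 days (September has 30).
Oct 23, 2031 → Nov 23, 2031: 31 days (October has 31).
Nov 23, 2031 → Dec 23, 2031: 30 days (November has 30).
Dec 23, 2031 → Jan 23, 2032: 31 days (December has 31).
Jan 23, 2032 → Feb 23, 2032: 31 days (January has 31).
Feb 23, 2032 → Mar 23, 2032: 29 days (February has 29).
Mar 23, 2032 → Apr 23, 2032: 31 days (March has 31).
Apr 23, 2032 → May 6, 2032: 13 days.
Total: 3970 days.

3970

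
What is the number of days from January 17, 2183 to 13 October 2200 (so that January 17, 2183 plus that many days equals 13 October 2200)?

6478

Jan 17, 2183 → Jan 17, 2184: 365 days.
Jan 17, 2184 → Jan 17, 2185: 366 days (Feb 29, 2184 is in that span).
Jan 17, 2185 → Jan 17, 2186: 365 days.
Jan 17, 2186 → Jan 17, 2187: 365 days.
Jan 17, 2187 → Jan 17, 2188: 365 days.
Jan 17, 2188 → Jan 17, 2189: 366 days (Feb 29, 2188 is in that span).
Jan 17, 2189 → Jan 17, 2190: 365 days.
Jan 17, 2190 → Jan 17, 2191: 365 days.
Jan 17, 2191 → Jan 17, 2192: 365 days.
Jan 17, 2192 → Jan 17, 2193: 366 days (Feb 29, 2192 is in that span).
Jan 17, 2193 → Jan 17, 2194: 365 days.
Jan 17, 2194 → Jan 17, 2195: 365 days.
Jan 17, 2195 → Jan 17, 2196: 365 days.
Jan 17, 2196 → Jan 17, 2197: 366 days (Feb 29, 2196 is in that span).
Jan 17, 2197 → Jan 17, 2198: 365 days.
Jan 17, 2198 → Jan 17, 2199: 365 days.
Jan 17, 2199 → Jan 17, 2200: 365 days.
Jan 17, 2200 → Feb 17, 2200: 31 days (January has 31).
Feb 17, 2200 → Mar 17, 2200: 28 days (February has 28).
Mar 17, 2200 → Apr 17, 2200: 31 days (March has 31).
Apr 17, 2200 → May 17, 2200: 30 days (April has 30).
May 17, 2200 → Jun 17, 2200: 31 days (May has 31).
Jun 17, 2200 → Jul 17, 2200: 30 days (June has 30).
Jul 17, 2200 → Aug 17, 2200: 31 days (July has 31).
Aug 17, 2200 → Sep 17, 2200: 31 days (August has 31).
Sep 17, 2200 → Oct 13, 2200: 26 days.
Total: 6478 days.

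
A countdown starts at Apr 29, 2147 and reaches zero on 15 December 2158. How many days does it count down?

4248

Apr 29, 2147 → Apr 29, 2148: 366 days (Feb 29, 2148 is in that span).
Apr 29, 2148 → Apr 29, 2149: 365 days.
Apr 29, 2149 → Apr 29, 2150: 365 days.
Apr 29, 2150 → Apr 29, 2151: 365 days.
Apr 29, 2151 → Apr 29, 2152: 366 days (Feb 29, 2152 is in that span).
Apr 29, 2152 → Apr 29, 2153: 365 days.
Apr 29, 2153 → Apr 29, 2154: 365 days.
Apr 29, 2154 → Apr 29, 2155: 365 days.
Apr 29, 2155 → Apr 29, 2156: 366 days (Feb 29, 2156 is in that span).
Apr 29, 2156 → Apr 29, 2157: 365 days.
Apr 29, 2157 → Apr 29, 2158: 365 days.
Apr 29, 2158 → May 29, 2158: 30 days (April has 30).
May 29, 2158 → Jun 29, 2158: 31 days (May has 31).
Jun 29, 2158 → Jul 29, 2158: 30 days (June has 30).
Jul 29, 2158 → Aug 29, 2158: 31 days (July has 31).
Aug 29, 2158 → Sep 29, 2158: 31 days (August has 31).
Sep 29, 2158 → Oct 29, 2158: 30 days (September has 30).
Oct 29, 2158 → Nov 29, 2158: 31 days (October has 31).
Nov 29, 2158 → Dec 15, 2158: 16 days.
Total: 4248 days.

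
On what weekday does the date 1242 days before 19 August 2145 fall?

First find the weekday of Aug 19, 2145. Doomsday rule: the anchor day for the 2100s is Sunday. For year 45: 45÷12 = 3 r 9, and 9÷4 = 2, so 3+9+2 = 14.
Sunday + 14 ≡ Sunday — that's 2145's doomsday.
In August the doomsday date is Aug 8.
Aug 19 is 11 days after Aug 8; 11 mod 7 = 4, so Sunday + 4 = Thursday.
1242 mod 7 = 3, so 1242 days before a Thursday is Thursday − 3 = Monday.

Monday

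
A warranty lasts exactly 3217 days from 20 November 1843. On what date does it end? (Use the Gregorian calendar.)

September 10, 1852

+366 (one year; includes Feb 29, 1844) → Nov 20, 1844 (2851 left).
+365 (one year) → Nov 20, 1845 (2486 left).
+365 (one year) → Nov 20, 1846 (2121 left).
+365 (one year) → Nov 20, 1847 (1756 left).
+366 (one year; includes Feb 29, 1848) → Nov 20, 1848 (1390 left).
+365 (one year) → Nov 20, 1849 (1025 left).
+365 (one year) → Nov 20, 1850 (660 left).
+365 (one year) → Nov 20, 1851 (295 left).
Nov has 30 days: +11 → Dec 1, 1851 (284 left).
Dec has 31 days: +31 → Jan 1, 1852 (253 left).
Jan has 31 days: +31 → Feb 1, 1852 (222 left).
Feb has 29 days: +29 → Mar 1, 1852 (193 left).
Mar has 31 days: +31 → Apr 1, 1852 (162 left).
Apr has 30 days: +30 → May 1, 1852 (132 left).
May has 31 days: +31 → Jun 1, 1852 (101 left).
Jun has 30 days: +30 → Jul 1, 1852 (71 left).
Jul has 31 days: +31 → Aug 1, 1852 (40 left).
Aug has 31 days: +31 → Sep 1, 1852 (9 left).
+9 → Sep 10, 1852.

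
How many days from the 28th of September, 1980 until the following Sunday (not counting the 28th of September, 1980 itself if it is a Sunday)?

Sep 28, 1980 is a Sunday.
From Sunday to the next Sunday is 7 days.

7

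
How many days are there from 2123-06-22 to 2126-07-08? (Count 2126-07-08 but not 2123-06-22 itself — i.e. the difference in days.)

Jun 22, 2123 → Jun 22, 2124: 366 days (Feb 29, 2124 is in that span).
Jun 22, 2124 → Jun 22, 2125: 365 days.
Jun 22, 2125 → Jul 22, 2125: 30 days (June has 30).
Jul 22, 2125 → Aug 22, 2125: 31 days (July has 31).
Aug 22, 2125 → Sep 22, 2125: 31 days (August has 31).
Sep 22, 2125 → Oct 22, 2125: 30 days (September has 30).
Oct 22, 2125 → Nov 22, 2125: 31 days (October has 31).
Nov 22, 2125 → Dec 22, 2125: 30 days (November has 30).
Dec 22, 2125 → Jan 22, 2126: 31 days (December has 31).
Jan 22, 2126 → Feb 22, 2126: 31 days (January has 31).
Feb 22, 2126 → Mar 22, 2126: 28 days (February has 28).
Mar 22, 2126 → Apr 22, 2126: 31 days (March has 31).
Apr 22, 2126 → May 22, 2126: 30 days (April has 30).
May 22, 2126 → Jun 22, 2126: 31 days (May has 31).
Jun 22, 2126 → Jul 8, 2126: 16 days.
Total: 1112 days.

1112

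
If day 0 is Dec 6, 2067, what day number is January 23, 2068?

Dec 6, 2067 → Jan 6, 2068: 31 days (December has 31).
Jan 6, 2068 → Jan 23, 2068: 17 days.
Total: 48 days.

48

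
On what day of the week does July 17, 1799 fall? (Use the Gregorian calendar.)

Doomsday rule: the anchor day for the 1700s is Sunday. For year 99: 99÷12 = 8 r 3, and 3÷4 = 0, so 8+3+0 = 11.
Sunday + 11 ≡ Thursday — that's 1799's doomsday.
In July the doomsday date is Jul 11.
Jul 17 is 6 days after Jul 11; 6 mod 7 = 6, so Thursday + 6 = Wednesday.

Wednesday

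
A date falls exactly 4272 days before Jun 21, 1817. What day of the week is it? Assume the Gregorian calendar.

First find the weekday of Jun 21, 1817. Doomsday rule: the anchor day for the 1800s is Friday. For year 17: 17÷12 = 1 r 5, and 5÷4 = 1, so 1+5+1 = 7.
Friday + 7 ≡ Friday — that's 1817's doomsday.
In June the doomsday date is Jun 6.
Jun 21 is 15 days after Jun 6; 15 mod 7 = 1, so Friday + 1 = Saturday.
4272 mod 7 = 2, so 4272 days before a Saturday is Saturday − 2 = Thursday.

Thursday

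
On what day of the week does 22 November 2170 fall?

Thursday

Doomsday rule: the anchor day for the 2100s is Sunday. For year 70: 70÷12 = 5 r 10, and 10÷4 = 2, so 5+10+2 = 17.
Sunday + 17 ≡ Wednesday — that's 2170's doomsday.
In November the doomsday date is Nov 7.
Nov 22 is 15 days after Nov 7; 15 mod 7 = 1, so Wednesday + 1 = Thursday.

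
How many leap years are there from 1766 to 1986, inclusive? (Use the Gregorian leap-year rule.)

Multiples of 4 in [1766,1986]: 55.
Of those, multiples of 100: 2 (not leap unless ÷400).
Multiples of 400: 0.
Leap years = 55 − 2 + 0 = 53.

53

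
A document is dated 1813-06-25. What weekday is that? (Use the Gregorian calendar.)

Doomsday rule: the anchor day for the 1800s is Friday. For year 13: 13÷12 = 1 r 1, and 1÷4 = 0, so 1+1+0 = 2.
Friday + 2 ≡ Sunday — that's 1813's doomsday.
In June the doomsday date is Jun 6.
Jun 25 is 19 days after Jun 6; 19 mod 7 = 5, so Sunday + 5 = Friday.

Friday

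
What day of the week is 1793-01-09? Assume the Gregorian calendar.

Wednesday

Doomsday rule: the anchor day for the 1700s is Sunday. For year 93: 93÷12 = 7 r 9, and 9÷4 = 2, so 7+9+2 = 18.
Sunday + 18 ≡ Thursday — that's 1793's doomsday.
In January the doomsday date is Jan 3 (1793 is not a leap year).
Jan 9 is 6 days after Jan 3; 6 mod 7 = 6, so Thursday + 6 = Wednesday.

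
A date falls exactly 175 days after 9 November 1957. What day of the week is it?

Saturday

Nov 9, 1957 is a Saturday.
175 mod 7 = 0, so 175 days after a Saturday is Saturday + 0 = Saturday.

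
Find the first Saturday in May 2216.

May 4, 2216

May 1, 2216 is a Wednesday.
The first Saturday is therefore May 4 (3 days later).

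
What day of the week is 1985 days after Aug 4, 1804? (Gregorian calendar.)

Wednesday

Aug 4, 1804 is a Saturday.
1985 mod 7 = 4, so 1985 days after a Saturday is Saturday + 4 = Wednesday.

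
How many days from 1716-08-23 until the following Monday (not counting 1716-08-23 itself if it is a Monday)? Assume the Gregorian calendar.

1

Aug 23, 1716 is a Sunday.
From Sunday to the next Monday is 1 day.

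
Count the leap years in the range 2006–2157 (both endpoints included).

37

Multiples of 4 in [2006,2157]: 38.
Of those, multiples of 100: 1 (not leap unless ÷400).
Multiples of 400: 0.
Leap years = 38 − 1 + 0 = 37.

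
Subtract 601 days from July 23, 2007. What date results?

November 29, 2005

−365 (one year) → Jul 23, 2006 (236 left).
−23 → Jun 30, 2006 (end of Jun, 30 days; 213 left).
−30 → May 31, 2006 (end of May, 31 days; 183 left).
−31 → Apr 30, 2006 (end of Apr, 30 days; 152 left).
−30 → Mar 31, 2006 (end of Mar, 31 days; 122 left).
−31 → Feb 28, 2006 (end of Feb, 28 days; 91 left).
−28 → Jan 31, 2006 (end of Jan, 31 days; 63 left).
−31 → Dec 31, 2005 (end of Dec, 31 days; 32 left).
−31 → Nov 30, 2005 (end of Nov, 30 days; 1 left).
−1 → Nov 29, 2005.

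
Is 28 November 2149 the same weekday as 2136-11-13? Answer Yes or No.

From Nov 13, 2136 to Nov 28, 2149 is 4763 days.
4763 mod 7 = 3, so they are different weekdays.
(Nov 13, 2136 is a Tuesday; Nov 28, 2149 is a Friday.)

No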